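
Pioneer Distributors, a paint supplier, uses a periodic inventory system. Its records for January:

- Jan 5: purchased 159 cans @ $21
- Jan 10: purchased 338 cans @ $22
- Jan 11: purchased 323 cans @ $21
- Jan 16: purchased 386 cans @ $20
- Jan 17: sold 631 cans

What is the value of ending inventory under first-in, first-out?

Ending inventory = $11,689

Jan 17, 631 sold [FIFO — oldest first]: 159 @ $21 + 338 @ $22 + 134 @ $21 = $13,589
Ending inventory: 189 @ $21 + 386 @ $20 = $11,689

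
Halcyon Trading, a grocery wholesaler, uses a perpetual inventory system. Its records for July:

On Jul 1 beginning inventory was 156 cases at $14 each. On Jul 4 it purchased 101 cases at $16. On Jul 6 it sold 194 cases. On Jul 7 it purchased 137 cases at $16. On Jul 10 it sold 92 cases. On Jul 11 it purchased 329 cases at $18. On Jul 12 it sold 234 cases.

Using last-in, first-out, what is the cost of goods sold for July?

COGS = $8,602

Jul 6, 194 sold [LIFO — newest first]: 101 @ $16 + 93 @ $14 = $2,918
Jul 10, 92 sold [LIFO — newest first]: 92 @ $16 = $1,472
Jul 12, 234 sold [LIFO — newest first]: 234 @ $18 = $4,212
Total COGS = $2,918 + $1,472 + $4,212 = $8,602
Ending inventory: 63 @ $14 + 45 @ $16 + 95 @ $18 = $3,312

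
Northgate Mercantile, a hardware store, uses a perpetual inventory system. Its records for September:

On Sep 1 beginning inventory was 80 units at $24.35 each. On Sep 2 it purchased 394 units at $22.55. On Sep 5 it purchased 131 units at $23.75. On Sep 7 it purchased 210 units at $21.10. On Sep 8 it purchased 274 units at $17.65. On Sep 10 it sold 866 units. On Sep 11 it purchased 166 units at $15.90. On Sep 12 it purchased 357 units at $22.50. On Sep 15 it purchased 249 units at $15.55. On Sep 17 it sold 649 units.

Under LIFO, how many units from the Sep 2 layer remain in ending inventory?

Sep 10, 866 sold [LIFO — newest first]: 274 @ $17.65 + 210 @ $21.10 + 131 @ $23.75 + 251 @ $22.55 = $18,038.40
Sep 17, 649 sold [LIFO — newest first]: 249 @ $15.55 + 357 @ $22.50 + 43 @ $15.90 = $12,588.15
Total COGS = $18,038.40 + $12,588.15 = $30,626.55
Ending inventory: 80 @ $24.35 + 143 @ $22.55 + 123 @ $15.90 = $7,128.35
Check: goods available $37,754.90 = COGS $30,626.55 + ending $7,128.35

143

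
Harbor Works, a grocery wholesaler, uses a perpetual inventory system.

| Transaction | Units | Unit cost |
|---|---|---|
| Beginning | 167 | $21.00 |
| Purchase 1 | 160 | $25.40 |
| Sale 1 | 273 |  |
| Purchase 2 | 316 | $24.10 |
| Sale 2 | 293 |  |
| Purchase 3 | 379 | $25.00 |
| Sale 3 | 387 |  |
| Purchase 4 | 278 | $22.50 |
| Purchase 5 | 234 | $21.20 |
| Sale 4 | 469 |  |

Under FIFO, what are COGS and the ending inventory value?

Sale 1 (273) [FIFO — oldest first]: 167 @ $21.00 + 106 @ $25.40 = $6,199.40
Sale 2 (293) [FIFO — oldest first]: 54 @ $25.40 + 239 @ $24.10 = $7,131.50
Sale 3 (387) [FIFO — oldest first]: 77 @ $24.10 + 310 @ $25.00 = $9,605.70
Sale 4 (469) [FIFO — oldest first]: 69 @ $25.00 + 278 @ $22.50 + 122 @ $21.20 = $10,566.40
Total COGS = $6,199.40 + $7,131.50 + $9,605.70 + $10,566.40 = $33,503.00
Ending inventory: 112 @ $21.20 = $2,374.40

COGS = $33,503.00; ending inventory = $2,374.40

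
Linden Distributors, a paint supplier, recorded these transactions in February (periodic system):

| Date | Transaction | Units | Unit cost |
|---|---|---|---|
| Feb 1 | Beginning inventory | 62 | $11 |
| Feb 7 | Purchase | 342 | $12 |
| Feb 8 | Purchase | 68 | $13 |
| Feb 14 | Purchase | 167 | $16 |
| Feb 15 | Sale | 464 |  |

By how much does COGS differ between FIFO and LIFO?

$738

FIFO COGS: 62 @ $11 + 342 @ $12 + 60 @ $13 = $5,566
LIFO COGS: 167 @ $16 + 68 @ $13 + 229 @ $12 = $6,304
Difference = |$5,566 − $6,304| = $738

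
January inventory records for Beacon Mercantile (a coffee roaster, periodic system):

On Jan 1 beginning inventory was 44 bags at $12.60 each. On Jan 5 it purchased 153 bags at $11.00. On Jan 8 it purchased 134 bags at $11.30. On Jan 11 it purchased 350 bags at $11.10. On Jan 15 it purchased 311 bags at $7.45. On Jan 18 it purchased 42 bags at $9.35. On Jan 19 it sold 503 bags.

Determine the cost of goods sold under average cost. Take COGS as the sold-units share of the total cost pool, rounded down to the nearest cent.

COGS = $5,033.04

Jan 19, sell 503: 503/1034 × $10,346.25 → $5,033.04
Ending inventory (cost pool remaining) = $5,313.21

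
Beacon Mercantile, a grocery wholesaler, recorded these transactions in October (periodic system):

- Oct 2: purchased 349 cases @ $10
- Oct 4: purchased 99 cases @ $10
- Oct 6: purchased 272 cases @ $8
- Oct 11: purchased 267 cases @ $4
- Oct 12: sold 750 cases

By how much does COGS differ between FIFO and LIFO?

$1,422

FIFO COGS: 349 @ $10 + 99 @ $10 + 272 @ $8 + 30 @ $4 = $6,776
LIFO COGS: 267 @ $4 + 272 @ $8 + 99 @ $10 + 112 @ $10 = $5,354
Difference = |$6,776 − $5,354| = $1,422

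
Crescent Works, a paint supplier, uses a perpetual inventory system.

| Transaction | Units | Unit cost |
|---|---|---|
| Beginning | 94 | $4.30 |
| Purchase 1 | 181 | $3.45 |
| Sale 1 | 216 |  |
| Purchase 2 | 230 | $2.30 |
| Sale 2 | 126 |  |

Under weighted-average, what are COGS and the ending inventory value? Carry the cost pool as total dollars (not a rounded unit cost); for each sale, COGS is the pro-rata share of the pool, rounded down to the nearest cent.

After Beginning: 94 on hand, pool $404.20 (≈ $4.3000 each)
After Purchase 1: 275 on hand, pool $1,028.65 (≈ $3.7405 each)
Sale 1, sell 216: 216/275 × $1,028.65 → $807.95
After Purchase 2: 289 on hand, pool $749.70 (≈ $2.5941 each)
Sale 2, sell 126: 126/289 × $749.70 → $326.85
Total COGS = $807.95 + $326.85 = $1,134.80
Ending inventory (cost pool remaining) = $422.85
Check: goods available $1,557.65 = COGS $1,134.80 + ending $422.85

COGS = $1,134.80; ending inventory = $422.85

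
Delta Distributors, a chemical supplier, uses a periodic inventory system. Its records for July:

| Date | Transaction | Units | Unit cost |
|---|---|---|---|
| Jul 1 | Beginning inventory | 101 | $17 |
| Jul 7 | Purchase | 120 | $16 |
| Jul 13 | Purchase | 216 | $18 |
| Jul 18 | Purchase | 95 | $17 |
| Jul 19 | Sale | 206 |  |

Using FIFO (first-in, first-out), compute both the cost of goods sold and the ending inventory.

COGS = $3,397; ending inventory = $5,743

Jul 19, 206 sold [FIFO — oldest first]: 101 @ $17 + 105 @ $16 = $3,397
Ending inventory: 15 @ $16 + 216 @ $18 + 95 @ $17 = $5,743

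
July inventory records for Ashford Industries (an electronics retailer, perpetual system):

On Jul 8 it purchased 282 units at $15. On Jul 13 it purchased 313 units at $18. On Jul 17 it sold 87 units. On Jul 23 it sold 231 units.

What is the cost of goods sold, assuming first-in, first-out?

COGS = $4,878

Jul 17, 87 sold [FIFO — oldest first]: 87 @ $15 = $1,305
Jul 23, 231 sold [FIFO — oldest first]: 195 @ $15 + 36 @ $18 = $3,573
Total COGS = $1,305 + $3,573 = $4,878
Ending inventory: 277 @ $18 = $4,986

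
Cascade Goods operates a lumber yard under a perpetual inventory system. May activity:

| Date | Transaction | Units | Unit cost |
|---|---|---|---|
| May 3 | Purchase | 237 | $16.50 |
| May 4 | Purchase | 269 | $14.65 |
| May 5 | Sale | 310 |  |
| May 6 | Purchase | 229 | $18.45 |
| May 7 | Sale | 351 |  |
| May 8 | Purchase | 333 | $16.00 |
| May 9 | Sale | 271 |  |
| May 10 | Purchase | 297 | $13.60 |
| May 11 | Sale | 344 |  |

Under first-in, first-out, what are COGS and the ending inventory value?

May 5, 310 sold [FIFO — oldest first]: 237 @ $16.50 + 73 @ $14.65 = $4,979.95
May 7, 351 sold [FIFO — oldest first]: 196 @ $14.65 + 155 @ $18.45 = $5,731.15
May 9, 271 sold [FIFO — oldest first]: 74 @ $18.45 + 197 @ $16.00 = $4,517.30
May 11, 344 sold [FIFO — oldest first]: 136 @ $16.00 + 208 @ $13.60 = $5,004.80
Total COGS = $4,979.95 + $5,731.15 + $4,517.30 + $5,004.80 = $20,233.20
Ending inventory: 89 @ $13.60 = $1,210.40
Check: goods available $21,443.60 = COGS $20,233.20 + ending $1,210.40

COGS = $20,233.20; ending inventory = $1,210.40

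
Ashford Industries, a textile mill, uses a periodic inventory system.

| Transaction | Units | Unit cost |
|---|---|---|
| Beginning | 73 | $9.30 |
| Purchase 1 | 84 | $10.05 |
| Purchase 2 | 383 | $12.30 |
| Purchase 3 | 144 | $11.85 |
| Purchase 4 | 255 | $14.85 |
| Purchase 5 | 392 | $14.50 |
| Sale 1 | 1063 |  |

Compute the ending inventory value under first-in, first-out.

Ending inventory = $3,886.00

Sale 1 (1063) [FIFO — oldest first]: 73 @ $9.30 + 84 @ $10.05 + 383 @ $12.30 + 144 @ $11.85 + 255 @ $14.85 + 124 @ $14.50 = $13,525.15
Ending inventory: 268 @ $14.50 = $3,886.00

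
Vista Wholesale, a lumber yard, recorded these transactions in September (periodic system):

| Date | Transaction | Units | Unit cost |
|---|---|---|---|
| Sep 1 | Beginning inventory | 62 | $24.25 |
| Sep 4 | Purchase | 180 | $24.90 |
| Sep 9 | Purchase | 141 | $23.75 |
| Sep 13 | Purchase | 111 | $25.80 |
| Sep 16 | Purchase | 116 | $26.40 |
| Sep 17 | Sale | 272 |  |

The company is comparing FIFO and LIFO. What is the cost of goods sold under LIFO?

FIFO COGS: 62 @ $24.25 + 180 @ $24.90 + 30 @ $23.75 = $6,698.00
LIFO COGS: 116 @ $26.40 + 111 @ $25.80 + 45 @ $23.75 = $6,994.95

COGS = $6,994.95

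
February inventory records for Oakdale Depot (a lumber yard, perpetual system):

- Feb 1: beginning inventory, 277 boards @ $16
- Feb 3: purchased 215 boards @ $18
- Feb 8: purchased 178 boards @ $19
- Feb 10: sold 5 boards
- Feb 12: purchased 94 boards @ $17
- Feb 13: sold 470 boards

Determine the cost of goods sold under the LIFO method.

Feb 10, 5 sold [LIFO — newest first]: 5 @ $19 = $95
Feb 13, 470 sold [LIFO — newest first]: 94 @ $17 + 173 @ $19 + 203 @ $18 = $8,539
Total COGS = $95 + $8,539 = $8,634
Ending inventory: 277 @ $16 + 12 @ $18 = $4,648

COGS = $8,634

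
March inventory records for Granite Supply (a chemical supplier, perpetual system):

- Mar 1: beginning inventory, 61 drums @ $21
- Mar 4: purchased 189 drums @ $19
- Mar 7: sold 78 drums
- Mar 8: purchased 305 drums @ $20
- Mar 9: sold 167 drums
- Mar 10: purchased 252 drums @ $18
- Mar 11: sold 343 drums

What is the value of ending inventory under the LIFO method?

Ending inventory = $4,330

Mar 7, 78 sold [LIFO — newest first]: 78 @ $19 = $1,482
Mar 9, 167 sold [LIFO — newest first]: 167 @ $20 = $3,340
Mar 11, 343 sold [LIFO — newest first]: 252 @ $18 + 91 @ $20 = $6,356
Total COGS = $1,482 + $3,340 + $6,356 = $11,178
Ending inventory: 61 @ $21 + 111 @ $19 + 47 @ $20 = $4,330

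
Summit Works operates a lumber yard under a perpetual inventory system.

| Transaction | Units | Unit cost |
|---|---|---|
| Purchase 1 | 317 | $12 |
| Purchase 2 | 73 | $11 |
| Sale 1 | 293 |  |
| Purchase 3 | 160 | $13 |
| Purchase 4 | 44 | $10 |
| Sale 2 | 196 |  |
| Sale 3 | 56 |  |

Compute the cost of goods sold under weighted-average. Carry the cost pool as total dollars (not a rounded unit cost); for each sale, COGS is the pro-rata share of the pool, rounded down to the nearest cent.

After Purchase 1: 317 on hand, pool $3,804.00 (≈ $12.0000 each)
After Purchase 2: 390 on hand, pool $4,607.00 (≈ $11.8128 each)
Sale 1, sell 293: 293/390 × $4,607.00 → $3,461.15
After Purchase 3: 257 on hand, pool $3,225.85 (≈ $12.5519 each)
After Purchase 4: 301 on hand, pool $3,665.85 (≈ $12.1789 each)
Sale 2, sell 196: 196/301 × $3,665.85 → $2,387.06
Sale 3, sell 56: 56/105 × $1,278.79 → $682.02
Total COGS = $3,461.15 + $2,387.06 + $682.02 = $6,530.23
Ending inventory (cost pool remaining) = $596.77

COGS = $6,530.23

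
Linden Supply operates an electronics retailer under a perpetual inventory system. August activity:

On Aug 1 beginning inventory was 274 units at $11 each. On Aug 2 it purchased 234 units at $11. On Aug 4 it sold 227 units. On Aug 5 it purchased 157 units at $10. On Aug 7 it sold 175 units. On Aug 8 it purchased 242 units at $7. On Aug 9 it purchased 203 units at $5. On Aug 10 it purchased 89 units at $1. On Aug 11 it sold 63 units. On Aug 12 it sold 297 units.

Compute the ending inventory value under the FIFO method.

Ending inventory = $2,119

Aug 4, 227 sold [FIFO — oldest first]: 227 @ $11 = $2,497
Aug 7, 175 sold [FIFO — oldest first]: 47 @ $11 + 128 @ $11 = $1,925
Aug 11, 63 sold [FIFO — oldest first]: 63 @ $11 = $693
Aug 12, 297 sold [FIFO — oldest first]: 43 @ $11 + 157 @ $10 + 97 @ $7 = $2,722
Total COGS = $2,497 + $1,925 + $693 + $2,722 = $7,837
Ending inventory: 145 @ $7 + 203 @ $5 + 89 @ $1 = $2,119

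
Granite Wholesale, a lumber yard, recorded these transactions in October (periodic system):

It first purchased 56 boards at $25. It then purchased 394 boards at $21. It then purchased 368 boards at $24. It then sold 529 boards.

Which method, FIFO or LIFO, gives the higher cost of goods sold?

FIFO COGS: 56 @ $25 + 394 @ $21 + 79 @ $24 = $11,570
LIFO COGS: 368 @ $24 + 161 @ $21 = $12,213

LIFO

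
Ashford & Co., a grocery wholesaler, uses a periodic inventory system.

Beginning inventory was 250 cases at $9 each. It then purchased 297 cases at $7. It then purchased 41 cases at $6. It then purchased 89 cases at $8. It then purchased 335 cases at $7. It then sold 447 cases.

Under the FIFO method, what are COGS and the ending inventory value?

COGS = $3,629; ending inventory = $4,003

Sale 1 (447) [FIFO — oldest first]: 250 @ $9 + 197 @ $7 = $3,629
Ending inventory: 100 @ $7 + 41 @ $6 + 89 @ $8 + 335 @ $7 = $4,003
Check: goods available $7,632 = COGS $3,629 + ending $4,003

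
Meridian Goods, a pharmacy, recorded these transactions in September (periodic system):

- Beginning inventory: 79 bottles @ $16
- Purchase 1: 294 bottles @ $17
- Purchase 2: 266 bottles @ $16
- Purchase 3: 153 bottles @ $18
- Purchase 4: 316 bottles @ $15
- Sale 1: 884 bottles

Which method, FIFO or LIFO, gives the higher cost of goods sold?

FIFO

FIFO COGS: 79 @ $16 + 294 @ $17 + 266 @ $16 + 153 @ $18 + 92 @ $15 = $14,652
LIFO COGS: 316 @ $15 + 153 @ $18 + 266 @ $16 + 149 @ $17 = $14,283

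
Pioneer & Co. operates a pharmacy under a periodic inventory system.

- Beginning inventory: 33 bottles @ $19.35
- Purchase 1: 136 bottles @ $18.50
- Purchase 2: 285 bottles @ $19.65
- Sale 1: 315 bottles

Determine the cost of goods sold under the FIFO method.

COGS = $6,023.45

Sale 1 (315) [FIFO — oldest first]: 33 @ $19.35 + 136 @ $18.50 + 146 @ $19.65 = $6,023.45
Ending inventory: 139 @ $19.65 = $2,731.35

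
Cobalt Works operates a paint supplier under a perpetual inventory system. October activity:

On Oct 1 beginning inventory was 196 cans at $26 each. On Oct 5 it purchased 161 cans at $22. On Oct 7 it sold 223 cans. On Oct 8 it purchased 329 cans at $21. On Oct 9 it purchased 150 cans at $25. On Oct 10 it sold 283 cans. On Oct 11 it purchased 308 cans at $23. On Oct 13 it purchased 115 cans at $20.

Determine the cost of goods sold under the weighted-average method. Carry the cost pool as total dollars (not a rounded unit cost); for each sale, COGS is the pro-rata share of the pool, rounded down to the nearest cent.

After Oct 1: 196 on hand, pool $5,096.00 (≈ $26.0000 each)
After Oct 5: 357 on hand, pool $8,638.00 (≈ $24.1961 each)
Oct 7, sell 223: 223/357 × $8,638.00 → $5,395.72
After Oct 8: 463 on hand, pool $10,151.28 (≈ $21.9250 each)
After Oct 9: 613 on hand, pool $13,901.28 (≈ $22.6775 each)
Oct 10, sell 283: 283/613 × $13,901.28 → $6,417.71
After Oct 11: 638 on hand, pool $14,567.57 (≈ $22.8332 each)
After Oct 13: 753 on hand, pool $16,867.57 (≈ $22.4005 each)
Total COGS = $5,395.72 + $6,417.71 = $11,813.43
Ending inventory (cost pool remaining) = $16,867.57

COGS = $11,813.43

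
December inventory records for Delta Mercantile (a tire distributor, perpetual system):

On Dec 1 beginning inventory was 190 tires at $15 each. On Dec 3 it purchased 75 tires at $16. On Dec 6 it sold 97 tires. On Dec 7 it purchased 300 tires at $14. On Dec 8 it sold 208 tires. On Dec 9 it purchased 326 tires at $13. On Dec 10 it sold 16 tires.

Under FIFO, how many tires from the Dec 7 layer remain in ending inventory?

Dec 6, 97 sold [FIFO — oldest first]: 97 @ $15 = $1,455
Dec 8, 208 sold [FIFO — oldest first]: 93 @ $15 + 75 @ $16 + 40 @ $14 = $3,155
Dec 10, 16 sold [FIFO — oldest first]: 16 @ $14 = $224
Total COGS = $1,455 + $3,155 + $224 = $4,834
Ending inventory: 244 @ $14 + 326 @ $13 = $7,654

244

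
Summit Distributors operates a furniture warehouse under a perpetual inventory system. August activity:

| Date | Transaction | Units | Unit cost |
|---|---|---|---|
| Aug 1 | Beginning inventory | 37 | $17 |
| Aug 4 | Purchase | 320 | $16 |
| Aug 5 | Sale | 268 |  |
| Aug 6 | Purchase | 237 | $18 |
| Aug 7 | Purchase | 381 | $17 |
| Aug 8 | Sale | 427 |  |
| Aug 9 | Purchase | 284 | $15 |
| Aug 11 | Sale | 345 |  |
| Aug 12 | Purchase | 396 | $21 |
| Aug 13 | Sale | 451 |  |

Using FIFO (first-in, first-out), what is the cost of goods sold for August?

Aug 5, 268 sold [FIFO — oldest first]: 37 @ $17 + 231 @ $16 = $4,325
Aug 8, 427 sold [FIFO — oldest first]: 89 @ $16 + 237 @ $18 + 101 @ $17 = $7,407
Aug 11, 345 sold [FIFO — oldest first]: 280 @ $17 + 65 @ $15 = $5,735
Aug 13, 451 sold [FIFO — oldest first]: 219 @ $15 + 232 @ $21 = $8,157
Total COGS = $4,325 + $7,407 + $5,735 + $8,157 = $25,624
Ending inventory: 164 @ $21 = $3,444

COGS = $25,624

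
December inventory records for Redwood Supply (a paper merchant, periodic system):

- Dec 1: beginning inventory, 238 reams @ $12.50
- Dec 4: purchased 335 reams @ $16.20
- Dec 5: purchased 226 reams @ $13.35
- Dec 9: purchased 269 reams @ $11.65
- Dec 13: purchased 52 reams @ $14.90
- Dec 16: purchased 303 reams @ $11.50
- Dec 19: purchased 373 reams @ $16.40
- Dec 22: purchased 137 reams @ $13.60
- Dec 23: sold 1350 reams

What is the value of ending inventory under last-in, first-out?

Ending inventory = $8,535.50

Dec 23, 1350 sold [LIFO — newest first]: 137 @ $13.60 + 373 @ $16.40 + 303 @ $11.50 + 52 @ $14.90 + 269 @ $11.65 + 216 @ $13.35 = $18,257.15
Ending inventory: 238 @ $12.50 + 335 @ $16.20 + 10 @ $13.35 = $8,535.50
Check: goods available $26,792.65 = COGS $18,257.15 + ending $8,535.50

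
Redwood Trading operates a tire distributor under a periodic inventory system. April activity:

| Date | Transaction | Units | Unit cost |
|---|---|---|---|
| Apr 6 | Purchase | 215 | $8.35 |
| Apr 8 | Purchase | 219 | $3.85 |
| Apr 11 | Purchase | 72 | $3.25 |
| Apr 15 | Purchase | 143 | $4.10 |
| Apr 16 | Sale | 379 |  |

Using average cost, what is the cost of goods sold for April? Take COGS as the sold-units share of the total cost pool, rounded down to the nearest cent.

Apr 16, sell 379: 379/649 × $3,458.70 → $2,019.79
Ending inventory (cost pool remaining) = $1,438.91

COGS = $2,019.79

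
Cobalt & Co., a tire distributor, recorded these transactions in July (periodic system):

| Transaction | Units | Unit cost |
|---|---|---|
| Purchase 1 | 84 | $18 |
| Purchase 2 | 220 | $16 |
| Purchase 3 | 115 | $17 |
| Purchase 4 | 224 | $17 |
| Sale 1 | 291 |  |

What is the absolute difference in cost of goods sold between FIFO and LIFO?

FIFO COGS: 84 @ $18 + 207 @ $16 = $4,824
LIFO COGS: 224 @ $17 + 67 @ $17 = $4,947
Difference = |$4,824 − $4,947| = $123

$123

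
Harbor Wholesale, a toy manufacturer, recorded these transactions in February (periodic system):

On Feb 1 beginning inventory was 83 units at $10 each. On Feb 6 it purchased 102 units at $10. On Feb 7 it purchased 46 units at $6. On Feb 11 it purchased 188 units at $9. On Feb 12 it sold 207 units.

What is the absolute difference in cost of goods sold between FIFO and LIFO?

FIFO COGS: 83 @ $10 + 102 @ $10 + 22 @ $6 = $1,982
LIFO COGS: 188 @ $9 + 19 @ $6 = $1,806
Difference = |$1,982 − $1,806| = $176

$176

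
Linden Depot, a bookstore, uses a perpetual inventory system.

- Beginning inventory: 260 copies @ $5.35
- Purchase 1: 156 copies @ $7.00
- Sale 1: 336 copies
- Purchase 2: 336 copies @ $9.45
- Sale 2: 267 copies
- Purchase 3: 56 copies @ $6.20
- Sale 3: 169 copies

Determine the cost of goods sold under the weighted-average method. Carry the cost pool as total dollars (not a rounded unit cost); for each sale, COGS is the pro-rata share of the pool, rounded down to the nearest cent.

After Beginning: 260 on hand, pool $1,391.00 (≈ $5.3500 each)
After Purchase 1: 416 on hand, pool $2,483.00 (≈ $5.9688 each)
Sale 1, sell 336: 336/416 × $2,483.00 → $2,005.50
After Purchase 2: 416 on hand, pool $3,652.70 (≈ $8.7805 each)
Sale 2, sell 267: 267/416 × $3,652.70 → $2,344.40
After Purchase 3: 205 on hand, pool $1,655.50 (≈ $8.0756 each)
Sale 3, sell 169: 169/205 × $1,655.50 → $1,364.77
Total COGS = $2,005.50 + $2,344.40 + $1,364.77 = $5,714.67
Ending inventory (cost pool remaining) = $290.73

COGS = $5,714.67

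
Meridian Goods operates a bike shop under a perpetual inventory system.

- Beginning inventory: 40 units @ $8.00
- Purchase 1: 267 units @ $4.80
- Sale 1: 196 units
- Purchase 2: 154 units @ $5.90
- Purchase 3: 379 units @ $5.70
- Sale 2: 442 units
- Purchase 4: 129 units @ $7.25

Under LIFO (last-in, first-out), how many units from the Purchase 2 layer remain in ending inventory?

Sale 1 (196) [LIFO — newest first]: 196 @ $4.80 = $940.80
Sale 2 (442) [LIFO — newest first]: 379 @ $5.70 + 63 @ $5.90 = $2,532.00
Total COGS = $940.80 + $2,532.00 = $3,472.80
Ending inventory: 40 @ $8.00 + 71 @ $4.80 + 91 @ $5.90 + 129 @ $7.25 = $2,132.95

91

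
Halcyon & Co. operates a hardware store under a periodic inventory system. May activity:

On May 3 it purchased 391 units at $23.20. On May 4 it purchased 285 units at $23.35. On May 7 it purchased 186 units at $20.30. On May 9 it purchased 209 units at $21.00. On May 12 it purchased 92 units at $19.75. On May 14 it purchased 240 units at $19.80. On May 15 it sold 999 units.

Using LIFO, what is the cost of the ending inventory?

Ending inventory = $9,374.75

May 15, 999 sold [LIFO — newest first]: 240 @ $19.80 + 92 @ $19.75 + 209 @ $21.00 + 186 @ $20.30 + 272 @ $23.35 = $21,085.00
Ending inventory: 391 @ $23.20 + 13 @ $23.35 = $9,374.75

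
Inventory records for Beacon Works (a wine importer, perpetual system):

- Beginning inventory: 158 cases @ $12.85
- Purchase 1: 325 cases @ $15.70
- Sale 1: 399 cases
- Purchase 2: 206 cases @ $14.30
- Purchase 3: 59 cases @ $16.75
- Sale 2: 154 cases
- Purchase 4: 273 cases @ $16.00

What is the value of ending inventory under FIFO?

Ending inventory = $7,301.05

Sale 1 (399) [FIFO — oldest first]: 158 @ $12.85 + 241 @ $15.70 = $5,814.00
Sale 2 (154) [FIFO — oldest first]: 84 @ $15.70 + 70 @ $14.30 = $2,319.80
Total COGS = $5,814.00 + $2,319.80 = $8,133.80
Ending inventory: 136 @ $14.30 + 59 @ $16.75 + 273 @ $16.00 = $7,301.05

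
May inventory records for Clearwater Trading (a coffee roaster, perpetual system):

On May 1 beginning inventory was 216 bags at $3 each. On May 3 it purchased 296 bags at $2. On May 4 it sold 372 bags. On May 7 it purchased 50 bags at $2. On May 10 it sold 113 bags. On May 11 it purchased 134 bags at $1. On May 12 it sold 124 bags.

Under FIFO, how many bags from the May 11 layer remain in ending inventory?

May 4, 372 sold [FIFO — oldest first]: 216 @ $3 + 156 @ $2 = $960
May 10, 113 sold [FIFO — oldest first]: 113 @ $2 = $226
May 12, 124 sold [FIFO — oldest first]: 27 @ $2 + 50 @ $2 + 47 @ $1 = $201
Total COGS = $960 + $226 + $201 = $1,387
Ending inventory: 87 @ $1 = $87

87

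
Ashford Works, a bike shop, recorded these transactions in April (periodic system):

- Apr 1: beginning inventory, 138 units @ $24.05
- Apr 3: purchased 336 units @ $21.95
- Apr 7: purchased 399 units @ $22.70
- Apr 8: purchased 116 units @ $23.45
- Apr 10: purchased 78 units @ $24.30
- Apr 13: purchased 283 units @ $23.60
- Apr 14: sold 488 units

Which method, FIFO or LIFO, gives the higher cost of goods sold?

LIFO

FIFO COGS: 138 @ $24.05 + 336 @ $21.95 + 14 @ $22.70 = $11,011.90
LIFO COGS: 283 @ $23.60 + 78 @ $24.30 + 116 @ $23.45 + 11 @ $22.70 = $11,544.10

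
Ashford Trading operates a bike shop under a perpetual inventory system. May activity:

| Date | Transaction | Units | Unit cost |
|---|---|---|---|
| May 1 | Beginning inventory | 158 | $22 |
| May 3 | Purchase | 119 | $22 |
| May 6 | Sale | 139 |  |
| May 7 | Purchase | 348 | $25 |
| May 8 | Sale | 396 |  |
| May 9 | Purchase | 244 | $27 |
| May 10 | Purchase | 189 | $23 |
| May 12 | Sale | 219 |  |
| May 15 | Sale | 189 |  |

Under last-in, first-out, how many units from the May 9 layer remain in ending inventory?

May 6, 139 sold [LIFO — newest first]: 119 @ $22 + 20 @ $22 = $3,058
May 8, 396 sold [LIFO — newest first]: 348 @ $25 + 48 @ $22 = $9,756
May 12, 219 sold [LIFO — newest first]: 189 @ $23 + 30 @ $27 = $5,157
May 15, 189 sold [LIFO — newest first]: 189 @ $27 = $5,103
Total COGS = $3,058 + $9,756 + $5,157 + $5,103 = $23,074
Ending inventory: 90 @ $22 + 25 @ $27 = $2,655

25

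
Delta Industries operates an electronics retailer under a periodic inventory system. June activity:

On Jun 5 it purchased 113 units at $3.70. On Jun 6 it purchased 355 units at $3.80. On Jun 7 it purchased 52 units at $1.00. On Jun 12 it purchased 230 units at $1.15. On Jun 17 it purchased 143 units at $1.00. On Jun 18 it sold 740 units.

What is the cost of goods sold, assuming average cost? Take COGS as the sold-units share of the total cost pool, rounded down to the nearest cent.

Jun 18, sell 740: 740/893 × $2,226.60 → $1,845.11
Ending inventory (cost pool remaining) = $381.49

COGS = $1,845.11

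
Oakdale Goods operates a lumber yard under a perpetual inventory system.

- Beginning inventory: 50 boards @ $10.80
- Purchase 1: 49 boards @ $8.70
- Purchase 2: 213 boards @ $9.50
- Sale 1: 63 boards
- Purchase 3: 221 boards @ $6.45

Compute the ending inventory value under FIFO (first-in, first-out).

Ending inventory = $3,762.15

Sale 1 (63) [FIFO — oldest first]: 50 @ $10.80 + 13 @ $8.70 = $653.10
Ending inventory: 36 @ $8.70 + 213 @ $9.50 + 221 @ $6.45 = $3,762.15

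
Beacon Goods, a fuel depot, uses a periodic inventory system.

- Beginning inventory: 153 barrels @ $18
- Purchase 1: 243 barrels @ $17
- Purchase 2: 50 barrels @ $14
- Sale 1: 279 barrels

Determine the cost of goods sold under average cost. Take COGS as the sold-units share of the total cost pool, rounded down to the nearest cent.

Sale 1, sell 279: 279/446 × $7,585.00 → $4,744.87
Ending inventory (cost pool remaining) = $2,840.13
Check: goods available $7,585.00 = COGS $4,744.87 + ending $2,840.13

COGS = $4,744.87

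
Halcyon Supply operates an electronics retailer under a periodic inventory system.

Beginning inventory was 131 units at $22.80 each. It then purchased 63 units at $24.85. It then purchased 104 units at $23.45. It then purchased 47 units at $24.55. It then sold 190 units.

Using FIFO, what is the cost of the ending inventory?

Sale 1 (190) [FIFO — oldest first]: 131 @ $22.80 + 59 @ $24.85 = $4,452.95
Ending inventory: 4 @ $24.85 + 104 @ $23.45 + 47 @ $24.55 = $3,692.05

Ending inventory = $3,692.05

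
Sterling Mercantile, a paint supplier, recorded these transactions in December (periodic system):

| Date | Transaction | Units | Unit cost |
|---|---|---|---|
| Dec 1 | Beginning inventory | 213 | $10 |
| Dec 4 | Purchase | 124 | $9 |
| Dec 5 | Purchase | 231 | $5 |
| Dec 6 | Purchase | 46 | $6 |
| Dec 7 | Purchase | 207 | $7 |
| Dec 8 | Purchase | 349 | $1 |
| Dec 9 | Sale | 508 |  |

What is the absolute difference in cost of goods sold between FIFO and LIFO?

$2,639

FIFO COGS: 213 @ $10 + 124 @ $9 + 171 @ $5 = $4,101
LIFO COGS: 349 @ $1 + 159 @ $7 = $1,462
Difference = |$4,101 − $1,462| = $2,639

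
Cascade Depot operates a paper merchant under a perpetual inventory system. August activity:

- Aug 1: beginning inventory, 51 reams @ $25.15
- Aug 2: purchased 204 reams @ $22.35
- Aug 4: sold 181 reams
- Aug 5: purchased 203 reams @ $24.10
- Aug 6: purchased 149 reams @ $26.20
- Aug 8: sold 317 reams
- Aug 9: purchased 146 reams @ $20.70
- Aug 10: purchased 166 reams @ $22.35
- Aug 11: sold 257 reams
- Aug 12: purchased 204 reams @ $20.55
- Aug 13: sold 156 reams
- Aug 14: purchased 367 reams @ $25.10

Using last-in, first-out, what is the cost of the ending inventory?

Aug 4, 181 sold [LIFO — newest first]: 181 @ $22.35 = $4,045.35
Aug 8, 317 sold [LIFO — newest first]: 149 @ $26.20 + 168 @ $24.10 = $7,952.60
Aug 11, 257 sold [LIFO — newest first]: 166 @ $22.35 + 91 @ $20.70 = $5,593.80
Aug 13, 156 sold [LIFO — newest first]: 156 @ $20.55 = $3,205.80
Total COGS = $4,045.35 + $7,952.60 + $5,593.80 + $3,205.80 = $20,797.55
Ending inventory: 51 @ $25.15 + 23 @ $22.35 + 35 @ $24.10 + 55 @ $20.70 + 48 @ $20.55 + 367 @ $25.10 = $13,976.80
Check: goods available $34,774.35 = COGS $20,797.55 + ending $13,976.80

Ending inventory = $13,976.80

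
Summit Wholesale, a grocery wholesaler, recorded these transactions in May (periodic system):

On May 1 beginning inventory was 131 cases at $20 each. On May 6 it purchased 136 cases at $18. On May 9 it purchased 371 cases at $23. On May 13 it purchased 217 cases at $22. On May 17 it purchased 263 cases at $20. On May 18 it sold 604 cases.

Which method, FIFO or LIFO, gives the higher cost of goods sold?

LIFO

FIFO COGS: 131 @ $20 + 136 @ $18 + 337 @ $23 = $12,819
LIFO COGS: 263 @ $20 + 217 @ $22 + 124 @ $23 = $12,886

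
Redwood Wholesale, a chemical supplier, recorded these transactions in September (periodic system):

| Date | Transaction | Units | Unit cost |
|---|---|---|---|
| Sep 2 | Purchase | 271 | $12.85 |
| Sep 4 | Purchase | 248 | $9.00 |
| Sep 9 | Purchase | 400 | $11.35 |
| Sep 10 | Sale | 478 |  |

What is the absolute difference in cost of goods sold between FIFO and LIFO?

$103.35

FIFO COGS: 271 @ $12.85 + 207 @ $9.00 = $5,345.35
LIFO COGS: 400 @ $11.35 + 78 @ $9.00 = $5,242.00
Difference = |$5,345.35 − $5,242.00| = $103.35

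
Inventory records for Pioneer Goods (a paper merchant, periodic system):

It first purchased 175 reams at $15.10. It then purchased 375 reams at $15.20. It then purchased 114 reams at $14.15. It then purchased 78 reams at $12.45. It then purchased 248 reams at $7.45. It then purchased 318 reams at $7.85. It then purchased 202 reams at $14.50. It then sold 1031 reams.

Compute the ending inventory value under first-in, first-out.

Sale 1 (1031) [FIFO — oldest first]: 175 @ $15.10 + 375 @ $15.20 + 114 @ $14.15 + 78 @ $12.45 + 248 @ $7.45 + 41 @ $7.85 = $13,096.15
Ending inventory: 277 @ $7.85 + 202 @ $14.50 = $5,103.45

Ending inventory = $5,103.45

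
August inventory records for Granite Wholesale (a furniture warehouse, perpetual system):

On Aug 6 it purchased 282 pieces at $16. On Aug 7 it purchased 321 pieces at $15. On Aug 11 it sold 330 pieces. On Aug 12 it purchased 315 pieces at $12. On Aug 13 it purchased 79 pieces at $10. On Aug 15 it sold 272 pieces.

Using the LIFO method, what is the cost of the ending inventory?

Aug 11, 330 sold [LIFO — newest first]: 321 @ $15 + 9 @ $16 = $4,959
Aug 15, 272 sold [LIFO — newest first]: 79 @ $10 + 193 @ $12 = $3,106
Total COGS = $4,959 + $3,106 = $8,065
Ending inventory: 273 @ $16 + 122 @ $12 = $5,832

Ending inventory = $5,832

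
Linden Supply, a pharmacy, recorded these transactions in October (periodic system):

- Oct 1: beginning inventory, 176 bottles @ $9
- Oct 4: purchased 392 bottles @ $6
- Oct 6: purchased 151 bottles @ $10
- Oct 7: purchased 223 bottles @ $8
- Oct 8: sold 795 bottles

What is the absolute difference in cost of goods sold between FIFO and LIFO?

$147

FIFO COGS: 176 @ $9 + 392 @ $6 + 151 @ $10 + 76 @ $8 = $6,054
LIFO COGS: 223 @ $8 + 151 @ $10 + 392 @ $6 + 29 @ $9 = $5,907
Difference = |$6,054 − $5,907| = $147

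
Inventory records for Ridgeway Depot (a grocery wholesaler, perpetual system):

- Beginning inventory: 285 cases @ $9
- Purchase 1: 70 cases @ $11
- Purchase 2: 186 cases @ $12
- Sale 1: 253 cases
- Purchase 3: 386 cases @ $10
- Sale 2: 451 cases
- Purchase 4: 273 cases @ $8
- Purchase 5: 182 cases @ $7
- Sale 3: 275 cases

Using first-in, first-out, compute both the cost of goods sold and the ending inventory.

Sale 1 (253) [FIFO — oldest first]: 253 @ $9 = $2,277
Sale 2 (451) [FIFO — oldest first]: 32 @ $9 + 70 @ $11 + 186 @ $12 + 163 @ $10 = $4,920
Sale 3 (275) [FIFO — oldest first]: 223 @ $10 + 52 @ $8 = $2,646
Total COGS = $2,277 + $4,920 + $2,646 = $9,843
Ending inventory: 221 @ $8 + 182 @ $7 = $3,042

COGS = $9,843; ending inventory = $3,042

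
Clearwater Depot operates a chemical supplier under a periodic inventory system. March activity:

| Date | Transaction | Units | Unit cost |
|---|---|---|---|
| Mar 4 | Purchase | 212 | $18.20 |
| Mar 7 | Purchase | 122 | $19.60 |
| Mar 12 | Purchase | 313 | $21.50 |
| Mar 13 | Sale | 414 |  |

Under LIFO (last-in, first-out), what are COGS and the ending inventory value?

COGS = $8,709.10; ending inventory = $4,270.00

Mar 13, 414 sold [LIFO — newest first]: 313 @ $21.50 + 101 @ $19.60 = $8,709.10
Ending inventory: 212 @ $18.20 + 21 @ $19.60 = $4,270.00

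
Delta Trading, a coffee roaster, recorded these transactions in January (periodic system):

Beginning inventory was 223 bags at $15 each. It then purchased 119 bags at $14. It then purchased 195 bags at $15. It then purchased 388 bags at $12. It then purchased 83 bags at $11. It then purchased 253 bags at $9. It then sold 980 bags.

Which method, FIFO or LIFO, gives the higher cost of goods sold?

FIFO

FIFO COGS: 223 @ $15 + 119 @ $14 + 195 @ $15 + 388 @ $12 + 55 @ $11 = $13,197
LIFO COGS: 253 @ $9 + 83 @ $11 + 388 @ $12 + 195 @ $15 + 61 @ $14 = $11,625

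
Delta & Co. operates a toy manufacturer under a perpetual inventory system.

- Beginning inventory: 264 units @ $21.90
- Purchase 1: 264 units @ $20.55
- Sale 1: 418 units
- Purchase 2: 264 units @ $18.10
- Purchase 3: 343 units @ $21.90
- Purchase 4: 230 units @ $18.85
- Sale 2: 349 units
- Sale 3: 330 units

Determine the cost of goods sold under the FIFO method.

COGS = $22,664.70

Sale 1 (418) [FIFO — oldest first]: 264 @ $21.90 + 154 @ $20.55 = $8,946.30
Sale 2 (349) [FIFO — oldest first]: 110 @ $20.55 + 239 @ $18.10 = $6,586.40
Sale 3 (330) [FIFO — oldest first]: 25 @ $18.10 + 305 @ $21.90 = $7,132.00
Total COGS = $8,946.30 + $6,586.40 + $7,132.00 = $22,664.70
Ending inventory: 38 @ $21.90 + 230 @ $18.85 = $5,167.70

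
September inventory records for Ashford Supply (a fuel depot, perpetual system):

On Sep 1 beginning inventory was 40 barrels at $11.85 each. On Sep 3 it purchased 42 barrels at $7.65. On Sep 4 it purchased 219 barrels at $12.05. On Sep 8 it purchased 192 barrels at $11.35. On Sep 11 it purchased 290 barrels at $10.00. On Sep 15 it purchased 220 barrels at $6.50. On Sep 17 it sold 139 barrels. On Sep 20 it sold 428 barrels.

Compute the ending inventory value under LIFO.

Ending inventory = $4,966.50

Sep 17, 139 sold [LIFO — newest first]: 139 @ $6.50 = $903.50
Sep 20, 428 sold [LIFO — newest first]: 81 @ $6.50 + 290 @ $10.00 + 57 @ $11.35 = $4,073.45
Total COGS = $903.50 + $4,073.45 = $4,976.95
Ending inventory: 40 @ $11.85 + 42 @ $7.65 + 219 @ $12.05 + 135 @ $11.35 = $4,966.50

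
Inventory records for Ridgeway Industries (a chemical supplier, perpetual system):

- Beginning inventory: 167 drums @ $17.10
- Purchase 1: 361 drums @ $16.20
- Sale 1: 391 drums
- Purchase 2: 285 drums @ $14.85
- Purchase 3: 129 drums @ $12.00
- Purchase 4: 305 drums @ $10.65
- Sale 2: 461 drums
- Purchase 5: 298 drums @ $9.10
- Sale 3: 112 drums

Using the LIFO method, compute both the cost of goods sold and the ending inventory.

COGS = $12,577.60; ending inventory = $7,866.60

Sale 1 (391) [LIFO — newest first]: 361 @ $16.20 + 30 @ $17.10 = $6,361.20
Sale 2 (461) [LIFO — newest first]: 305 @ $10.65 + 129 @ $12.00 + 27 @ $14.85 = $5,197.20
Sale 3 (112) [LIFO — newest first]: 112 @ $9.10 = $1,019.20
Total COGS = $6,361.20 + $5,197.20 + $1,019.20 = $12,577.60
Ending inventory: 137 @ $17.10 + 258 @ $14.85 + 186 @ $9.10 = $7,866.60
Check: goods available $20,444.20 = COGS $12,577.60 + ending $7,866.60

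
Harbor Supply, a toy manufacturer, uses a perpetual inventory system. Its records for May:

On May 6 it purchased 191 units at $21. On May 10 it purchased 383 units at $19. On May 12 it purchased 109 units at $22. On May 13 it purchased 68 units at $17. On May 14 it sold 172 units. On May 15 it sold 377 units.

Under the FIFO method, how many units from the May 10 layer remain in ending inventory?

May 14, 172 sold [FIFO — oldest first]: 172 @ $21 = $3,612
May 15, 377 sold [FIFO — oldest first]: 19 @ $21 + 358 @ $19 = $7,201
Total COGS = $3,612 + $7,201 = $10,813
Ending inventory: 25 @ $19 + 109 @ $22 + 68 @ $17 = $4,029

25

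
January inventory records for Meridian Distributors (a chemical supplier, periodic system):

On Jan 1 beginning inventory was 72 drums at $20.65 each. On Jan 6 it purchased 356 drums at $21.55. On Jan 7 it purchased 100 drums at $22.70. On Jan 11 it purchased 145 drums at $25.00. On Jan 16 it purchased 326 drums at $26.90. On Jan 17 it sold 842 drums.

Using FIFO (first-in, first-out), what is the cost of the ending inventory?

Jan 17, 842 sold [FIFO — oldest first]: 72 @ $20.65 + 356 @ $21.55 + 100 @ $22.70 + 145 @ $25.00 + 169 @ $26.90 = $19,599.70
Ending inventory: 157 @ $26.90 = $4,223.30

Ending inventory = $4,223.30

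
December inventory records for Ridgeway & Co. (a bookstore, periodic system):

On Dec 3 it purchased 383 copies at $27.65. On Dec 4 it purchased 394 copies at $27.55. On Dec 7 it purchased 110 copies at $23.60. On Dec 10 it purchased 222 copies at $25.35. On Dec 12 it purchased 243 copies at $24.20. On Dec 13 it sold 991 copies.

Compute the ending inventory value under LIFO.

Ending inventory = $9,981.65

Dec 13, 991 sold [LIFO — newest first]: 243 @ $24.20 + 222 @ $25.35 + 110 @ $23.60 + 394 @ $27.55 + 22 @ $27.65 = $25,567.30
Ending inventory: 361 @ $27.65 = $9,981.65
Check: goods available $35,548.95 = COGS $25,567.30 + ending $9,981.65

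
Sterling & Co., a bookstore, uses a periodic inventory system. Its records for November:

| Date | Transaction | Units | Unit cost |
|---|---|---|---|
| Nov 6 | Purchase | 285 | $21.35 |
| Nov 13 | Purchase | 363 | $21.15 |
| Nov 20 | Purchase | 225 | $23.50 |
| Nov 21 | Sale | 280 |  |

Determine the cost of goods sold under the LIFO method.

Nov 21, 280 sold [LIFO — newest first]: 225 @ $23.50 + 55 @ $21.15 = $6,450.75
Ending inventory: 285 @ $21.35 + 308 @ $21.15 = $12,598.95

COGS = $6,450.75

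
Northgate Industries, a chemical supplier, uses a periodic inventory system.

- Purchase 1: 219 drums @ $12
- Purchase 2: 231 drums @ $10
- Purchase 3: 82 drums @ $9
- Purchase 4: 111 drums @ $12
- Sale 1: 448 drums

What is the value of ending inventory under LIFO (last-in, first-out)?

Sale 1 (448) [LIFO — newest first]: 111 @ $12 + 82 @ $9 + 231 @ $10 + 24 @ $12 = $4,668
Ending inventory: 195 @ $12 = $2,340

Ending inventory = $2,340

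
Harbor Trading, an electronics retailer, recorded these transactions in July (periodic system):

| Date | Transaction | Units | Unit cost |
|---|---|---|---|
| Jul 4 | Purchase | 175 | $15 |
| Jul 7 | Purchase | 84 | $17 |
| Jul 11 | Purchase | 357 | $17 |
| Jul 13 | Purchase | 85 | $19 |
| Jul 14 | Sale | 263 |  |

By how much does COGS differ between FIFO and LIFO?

FIFO COGS: 175 @ $15 + 84 @ $17 + 4 @ $17 = $4,121
LIFO COGS: 85 @ $19 + 178 @ $17 = $4,641
Difference = |$4,121 − $4,641| = $520

$520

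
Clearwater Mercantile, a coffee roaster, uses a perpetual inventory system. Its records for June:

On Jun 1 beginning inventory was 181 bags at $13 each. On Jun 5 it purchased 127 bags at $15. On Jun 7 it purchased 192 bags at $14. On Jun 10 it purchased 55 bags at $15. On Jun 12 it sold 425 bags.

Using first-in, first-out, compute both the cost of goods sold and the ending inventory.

COGS = $5,896; ending inventory = $1,875

Jun 12, 425 sold [FIFO — oldest first]: 181 @ $13 + 127 @ $15 + 117 @ $14 = $5,896
Ending inventory: 75 @ $14 + 55 @ $15 = $1,875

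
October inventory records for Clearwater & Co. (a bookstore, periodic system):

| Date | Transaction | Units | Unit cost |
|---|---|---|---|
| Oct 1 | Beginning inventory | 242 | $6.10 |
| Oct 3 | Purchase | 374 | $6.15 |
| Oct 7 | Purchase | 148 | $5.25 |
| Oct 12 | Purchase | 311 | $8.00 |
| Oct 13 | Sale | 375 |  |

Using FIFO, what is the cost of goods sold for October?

Oct 13, 375 sold [FIFO — oldest first]: 242 @ $6.10 + 133 @ $6.15 = $2,294.15
Ending inventory: 241 @ $6.15 + 148 @ $5.25 + 311 @ $8.00 = $4,747.15
Check: goods available $7,041.30 = COGS $2,294.15 + ending $4,747.15

COGS = $2,294.15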